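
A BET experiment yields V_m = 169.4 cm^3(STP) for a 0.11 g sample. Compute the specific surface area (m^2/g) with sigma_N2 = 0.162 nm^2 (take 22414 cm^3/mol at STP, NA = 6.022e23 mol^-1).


Number of moles in monolayer = V_m / 22414 = 169.4 / 22414 = 0.00755778
Number of molecules = moles * NA = 0.00755778 * 6.022e23
SA = molecules * sigma / mass
SA = (169.4 / 22414) * 6.022e23 * 0.162e-18 / 0.11
SA = 6702.8 m^2/g

6702.8


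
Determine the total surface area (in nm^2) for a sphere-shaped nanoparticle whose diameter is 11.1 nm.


Radius r = 11.1/2 = 5.55 nm
Surface area SA = 4 * pi * r^2
SA = 4 * pi * (5.55)^2
SA = 387.08 nm^2

387.08


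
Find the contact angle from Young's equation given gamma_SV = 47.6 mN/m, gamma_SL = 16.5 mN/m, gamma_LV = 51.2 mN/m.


cos(theta) = (gamma_SV - gamma_SL) / gamma_LV
cos(theta) = (47.6 - 16.5) / 51.2
cos(theta) = 0.607422
theta = arccos(0.607422) = 52.6 degrees

52.6


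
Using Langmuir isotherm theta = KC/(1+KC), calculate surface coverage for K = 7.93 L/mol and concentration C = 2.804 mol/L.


Langmuir isotherm: theta = K*C / (1 + K*C)
K*C = 7.93 * 2.804 = 22.23572
theta = 22.23572 / (1 + 22.23572) = 22.23572 / 23.23572
theta = 0.957

0.957


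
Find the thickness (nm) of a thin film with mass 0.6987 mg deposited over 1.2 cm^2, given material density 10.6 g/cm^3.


Convert: m = 0.6987 mg = 6.9870e-07 kg, A = 1.2 cm^2 = 1.2000e-04 m^2, rho = 10.6 g/cm^3 = 10600 kg/m^3
t = m / (A * rho)
t = 6.9870e-07 / (1.2000e-04 * 10600)
t = 5.4929e-07 m = 549.3 nm

549.3


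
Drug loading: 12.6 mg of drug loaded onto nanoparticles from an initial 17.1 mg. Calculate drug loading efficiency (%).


Drug loading efficiency = (drug loaded / drug initial) * 100
DLE = 12.6 / 17.1 * 100
DLE = 0.7368 * 100
DLE = 73.68%

73.68


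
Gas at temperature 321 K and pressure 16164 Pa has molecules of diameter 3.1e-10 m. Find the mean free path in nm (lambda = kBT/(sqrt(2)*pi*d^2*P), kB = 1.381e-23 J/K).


Mean free path: lambda = kB*T / (sqrt(2) * pi * d^2 * P)
lambda = 1.381e-23 * 321 / (sqrt(2) * pi * (3.1e-10)^2 * 16164)
lambda = 6.42335e-07 m
lambda = 642.34 nm

642.34


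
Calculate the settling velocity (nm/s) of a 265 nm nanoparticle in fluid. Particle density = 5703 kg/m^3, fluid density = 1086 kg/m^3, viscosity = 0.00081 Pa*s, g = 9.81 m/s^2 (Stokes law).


Radius R = 265/2 nm = 1.325e-07 m
Density difference = 5703 - 1086 = 4617 kg/m^3
v = 2 * R^2 * (rho_p - rho_f) * g / (9 * eta)
v = 2 * (1.325e-07)^2 * 4617 * 9.81 / (9 * 0.00081)
v = 2.18154e-07 m/s = 218.154 nm/s

218.154


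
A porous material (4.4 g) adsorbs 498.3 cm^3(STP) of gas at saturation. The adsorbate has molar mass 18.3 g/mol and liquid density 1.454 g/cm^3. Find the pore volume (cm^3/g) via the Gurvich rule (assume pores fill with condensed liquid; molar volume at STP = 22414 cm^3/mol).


Moles adsorbed n = V_ads / 22414 = 498.3 / 22414 = 2.223164e-02 mol
Liquid volume V_liq = n * M / rho_liq = 2.223164e-02 * 18.3 / 1.454 = 0.27981 cm^3
Specific pore volume V_pore = V_liq / m_sample = 0.27981 / 4.4
V_pore = 0.0636 cm^3/g

0.0636


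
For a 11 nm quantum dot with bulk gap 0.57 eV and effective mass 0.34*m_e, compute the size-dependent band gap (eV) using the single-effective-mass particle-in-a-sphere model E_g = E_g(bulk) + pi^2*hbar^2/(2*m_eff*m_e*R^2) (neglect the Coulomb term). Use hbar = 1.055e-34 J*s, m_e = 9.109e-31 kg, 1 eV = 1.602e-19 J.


Radius R = 11/2 nm = 5.5e-09 m
Confinement energy dE = pi^2 * hbar^2 / (2 * m_eff * m_e * R^2)
dE = pi^2 * (1.055e-34)^2 / (2 * 0.34 * 9.109e-31 * (5.5e-09)^2) J, divided by 1.602e-19 J/eV
dE = 0.0366 eV
Total band gap = E_g(bulk) + dE = 0.57 + 0.0366 = 0.6066 eV

0.6066


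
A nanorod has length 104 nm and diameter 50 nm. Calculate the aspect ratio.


Aspect ratio AR = length / diameter
AR = 104 / 50
AR = 2.08

2.08


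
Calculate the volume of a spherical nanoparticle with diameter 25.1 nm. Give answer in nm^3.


Radius r = 25.1/2 = 12.55 nm
Volume V = (4/3) * pi * r^3
V = (4/3) * pi * (12.55)^3
V = 8279.8 nm^3

8279.8


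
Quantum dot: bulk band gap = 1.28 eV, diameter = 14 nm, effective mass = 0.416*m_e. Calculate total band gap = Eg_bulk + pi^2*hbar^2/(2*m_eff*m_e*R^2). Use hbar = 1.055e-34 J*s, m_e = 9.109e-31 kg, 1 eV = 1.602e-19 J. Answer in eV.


Radius R = 14/2 nm = 7e-09 m
Confinement energy dE = pi^2 * hbar^2 / (2 * m_eff * m_e * R^2)
dE = pi^2 * (1.055e-34)^2 / (2 * 0.416 * 9.109e-31 * (7e-09)^2) J, divided by 1.602e-19 J/eV
dE = 0.0185 eV
Total band gap = E_g(bulk) + dE = 1.28 + 0.0185 = 1.2985 eV

1.2985


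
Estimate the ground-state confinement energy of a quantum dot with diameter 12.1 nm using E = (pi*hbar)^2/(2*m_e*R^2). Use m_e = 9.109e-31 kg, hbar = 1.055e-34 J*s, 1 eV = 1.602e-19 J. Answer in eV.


Radius R = 12.1/2 = 6.05 nm = 6.05e-09 m
E = (pi * 1.055e-34)^2 / (2 * 9.109e-31 * (6.05e-09)^2)
E(J) = 1.64738e-21
E = E(J) / 1.602e-19 = 0.0103 eV

0.0103


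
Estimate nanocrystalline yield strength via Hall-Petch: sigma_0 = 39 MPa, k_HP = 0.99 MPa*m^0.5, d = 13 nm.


d = 13 nm = 1.3e-08 m
sqrt(d) = 0.0001140175
Hall-Petch contribution = k / sqrt(d) = 0.99 / 0.0001140175 = 8682.9 MPa
sigma = sigma_0 + k/sqrt(d) = 39 + 8682.9 = 8721.9 MPa

8721.9


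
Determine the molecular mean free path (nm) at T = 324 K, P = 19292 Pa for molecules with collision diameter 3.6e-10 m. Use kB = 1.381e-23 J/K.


Mean free path: lambda = kB*T / (sqrt(2) * pi * d^2 * P)
lambda = 1.381e-23 * 324 / (sqrt(2) * pi * (3.6e-10)^2 * 19292)
lambda = 4.02802e-07 m
lambda = 402.8 nm

402.8


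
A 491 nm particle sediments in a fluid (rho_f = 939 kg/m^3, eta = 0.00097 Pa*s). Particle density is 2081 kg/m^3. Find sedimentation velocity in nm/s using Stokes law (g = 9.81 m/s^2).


Radius R = 491/2 nm = 2.455e-07 m
Density difference = 2081 - 939 = 1142 kg/m^3
v = 2 * R^2 * (rho_p - rho_f) * g / (9 * eta)
v = 2 * (2.455e-07)^2 * 1142 * 9.81 / (9 * 0.00097)
v = 1.54687e-07 m/s = 154.687 nm/s

154.687


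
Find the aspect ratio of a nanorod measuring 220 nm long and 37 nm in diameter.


Aspect ratio AR = length / diameter
AR = 220 / 37
AR = 5.95

5.95


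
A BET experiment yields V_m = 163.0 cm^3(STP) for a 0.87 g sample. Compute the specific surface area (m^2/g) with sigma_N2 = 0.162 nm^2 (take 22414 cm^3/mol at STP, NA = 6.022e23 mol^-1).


Number of moles in monolayer = V_m / 22414 = 163.0 / 22414 = 0.00727224
Number of molecules = moles * NA = 0.00727224 * 6.022e23
SA = molecules * sigma / mass
SA = (163.0 / 22414) * 6.022e23 * 0.162e-18 / 0.87
SA = 815.5 m^2/g

815.5


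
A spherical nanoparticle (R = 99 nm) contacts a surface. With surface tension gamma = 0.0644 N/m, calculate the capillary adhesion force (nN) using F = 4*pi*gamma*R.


Convert radius: R = 99 nm = 9.9e-08 m
F = 4 * pi * gamma * R
F = 4 * pi * 0.0644 * 9.9e-08
F = 8.01182e-08 N = 80.1182 nN

80.1182


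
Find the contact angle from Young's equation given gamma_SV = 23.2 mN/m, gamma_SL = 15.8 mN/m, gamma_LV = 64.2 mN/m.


cos(theta) = (gamma_SV - gamma_SL) / gamma_LV
cos(theta) = (23.2 - 15.8) / 64.2
cos(theta) = 0.115265
theta = arccos(0.115265) = 83.38 degrees

83.38


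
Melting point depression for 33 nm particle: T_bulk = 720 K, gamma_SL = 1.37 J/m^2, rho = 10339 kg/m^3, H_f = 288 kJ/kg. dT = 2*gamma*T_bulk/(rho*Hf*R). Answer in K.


Radius R = 33/2 = 16.5 nm = 1.65e-08 m
Convert H_f = 288 kJ/kg = 288000 J/kg
dT = 2 * gamma_SL * T_bulk / (rho * H_f * R)
dT = 2 * 1.37 * 720 / (10339 * 288000 * 1.65e-08)
dT = 40.2 K

40.2


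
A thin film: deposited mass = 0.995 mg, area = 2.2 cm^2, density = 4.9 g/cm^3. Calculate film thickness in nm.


Convert: m = 0.995 mg = 9.9500e-07 kg, A = 2.2 cm^2 = 2.2000e-04 m^2, rho = 4.9 g/cm^3 = 4900 kg/m^3
t = m / (A * rho)
t = 9.9500e-07 / (2.2000e-04 * 4900)
t = 9.2301e-07 m = 923.0 nm

923.0


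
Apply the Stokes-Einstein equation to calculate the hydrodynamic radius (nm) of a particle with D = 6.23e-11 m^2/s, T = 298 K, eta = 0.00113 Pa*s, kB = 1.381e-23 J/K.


Stokes-Einstein: R = kB*T / (6*pi*eta*D)
R = 1.381e-23 * 298 / (6 * pi * 0.00113 * 6.23e-11)
R = 3.10129e-09 m = 3.1 nm

3.1


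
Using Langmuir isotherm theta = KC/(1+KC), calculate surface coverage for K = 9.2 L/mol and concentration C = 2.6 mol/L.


Langmuir isotherm: theta = K*C / (1 + K*C)
K*C = 9.2 * 2.6 = 23.92
theta = 23.92 / (1 + 23.92) = 23.92 / 24.92
theta = 0.9599

0.9599


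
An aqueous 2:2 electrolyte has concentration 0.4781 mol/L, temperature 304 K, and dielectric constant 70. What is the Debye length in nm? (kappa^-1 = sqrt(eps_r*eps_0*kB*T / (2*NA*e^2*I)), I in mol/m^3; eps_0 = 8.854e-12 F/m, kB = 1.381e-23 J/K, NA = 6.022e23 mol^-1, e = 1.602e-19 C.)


Ionic strength I = 0.4781 * 2^2 * 1000 = 1912.4 mol/m^3
kappa^-1 = sqrt(70 * 8.854e-12 * 1.381e-23 * 304 / (2 * 6.022e23 * (1.602e-19)^2 * 1912.4))
kappa^-1 = 0.21 nm

0.21


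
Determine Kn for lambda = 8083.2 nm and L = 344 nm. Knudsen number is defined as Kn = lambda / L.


Knudsen number Kn = lambda / L
Kn = 8083.2 / 344
Kn = 23.4977

23.4977


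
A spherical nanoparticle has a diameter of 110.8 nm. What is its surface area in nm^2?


Radius r = 110.8/2 = 55.4 nm
Surface area SA = 4 * pi * r^2
SA = 4 * pi * (55.4)^2
SA = 38568.2 nm^2

38568.2


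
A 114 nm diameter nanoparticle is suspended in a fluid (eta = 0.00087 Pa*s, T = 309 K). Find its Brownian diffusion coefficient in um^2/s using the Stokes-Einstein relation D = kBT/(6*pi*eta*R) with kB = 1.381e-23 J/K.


Radius R = 114/2 = 57 nm = 5.7e-08 m
D = kB*T / (6*pi*eta*R)
D = 1.381e-23 * 309 / (6 * pi * 0.00087 * 5.7e-08)
D = 4.56517e-12 m^2/s = 4.565 um^2/s

4.565


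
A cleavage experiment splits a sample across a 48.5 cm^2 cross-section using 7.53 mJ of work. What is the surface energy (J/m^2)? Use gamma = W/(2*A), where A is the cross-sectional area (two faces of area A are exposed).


Convert: A = 48.5 cm^2 = 0.00485 m^2, W = 7.53 mJ = 0.00753 J
Cleaving exposes two faces of area A, so total new surface = 2*A and gamma = W / (2*A)
gamma = 0.00753 / (2 * 0.00485)
gamma = 0.776 J/m^2

0.776


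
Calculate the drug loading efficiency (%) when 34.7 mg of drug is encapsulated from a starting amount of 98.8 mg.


Drug loading efficiency = (drug loaded / drug initial) * 100
DLE = 34.7 / 98.8 * 100
DLE = 0.3512 * 100
DLE = 35.12%

35.12


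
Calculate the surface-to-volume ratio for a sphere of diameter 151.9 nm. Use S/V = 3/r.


Radius r = 151.9/2 = 75.95 nm
S/V = 3 / r = 3 / 75.95
S/V = 0.0395 nm^-1

0.0395


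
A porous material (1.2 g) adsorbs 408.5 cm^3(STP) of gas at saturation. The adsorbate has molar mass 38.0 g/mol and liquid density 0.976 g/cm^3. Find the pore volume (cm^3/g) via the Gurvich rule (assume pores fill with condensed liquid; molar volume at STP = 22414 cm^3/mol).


Moles adsorbed n = V_ads / 22414 = 408.5 / 22414 = 1.822522e-02 mol
Liquid volume V_liq = n * M / rho_liq = 1.822522e-02 * 38.0 / 0.976 = 0.70959 cm^3
Specific pore volume V_pore = V_liq / m_sample = 0.70959 / 1.2
V_pore = 0.5913 cm^3/g

0.5913


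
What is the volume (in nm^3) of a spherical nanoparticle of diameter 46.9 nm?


Radius r = 46.9/2 = 23.45 nm
Volume V = (4/3) * pi * r^3
V = (4/3) * pi * (23.45)^3
V = 54015.34 nm^3

54015.34


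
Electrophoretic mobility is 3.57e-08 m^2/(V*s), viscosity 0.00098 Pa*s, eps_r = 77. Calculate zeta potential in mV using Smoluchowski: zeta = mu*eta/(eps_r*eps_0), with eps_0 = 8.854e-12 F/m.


Smoluchowski equation: zeta = mu * eta / (eps_r * eps_0)
zeta = 3.57e-08 * 0.00098 / (77 * 8.854e-12)
zeta = 0.051317 V = 51.32 mV

51.32


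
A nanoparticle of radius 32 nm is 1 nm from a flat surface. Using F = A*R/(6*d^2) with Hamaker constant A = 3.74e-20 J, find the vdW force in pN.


Convert to SI: R = 32 nm = 3.2e-08 m, d = 1 nm = 1e-09 m
F = A * R / (6 * d^2)
F = 3.74e-20 * 3.2e-08 / (6 * (1e-09)^2)
F = 1.99467e-10 N = 199.467 pN

199.467


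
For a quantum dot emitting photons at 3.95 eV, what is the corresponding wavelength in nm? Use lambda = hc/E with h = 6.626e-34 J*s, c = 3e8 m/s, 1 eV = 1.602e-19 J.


Convert energy: E = 3.95 eV = 3.95 * 1.602e-19 = 6.3279e-19 J
lambda = h*c / E = 6.626e-34 * 3e8 / 6.3279e-19
lambda = 3.14133e-07 m = 314.1 nm

314.1


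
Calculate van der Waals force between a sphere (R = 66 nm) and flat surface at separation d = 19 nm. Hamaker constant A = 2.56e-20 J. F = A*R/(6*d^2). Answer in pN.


Convert to SI: R = 66 nm = 6.6e-08 m, d = 19 nm = 1.9e-08 m
F = A * R / (6 * d^2)
F = 2.56e-20 * 6.6e-08 / (6 * (1.9e-08)^2)
F = 7.80055e-13 N = 0.78 pN

0.78


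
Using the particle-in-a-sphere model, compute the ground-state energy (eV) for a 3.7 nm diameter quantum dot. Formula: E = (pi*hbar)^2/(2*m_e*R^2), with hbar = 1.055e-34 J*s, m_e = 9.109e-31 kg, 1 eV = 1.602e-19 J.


Radius R = 3.7/2 = 1.85 nm = 1.85e-09 m
E = (pi * 1.055e-34)^2 / (2 * 9.109e-31 * (1.85e-09)^2)
E(J) = 1.76182e-20
E = E(J) / 1.602e-19 = 0.11 eV

0.11


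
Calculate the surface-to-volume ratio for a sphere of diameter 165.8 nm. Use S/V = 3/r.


Radius r = 165.8/2 = 82.9 nm
S/V = 3 / r = 3 / 82.9
S/V = 0.0362 nm^-1

0.0362


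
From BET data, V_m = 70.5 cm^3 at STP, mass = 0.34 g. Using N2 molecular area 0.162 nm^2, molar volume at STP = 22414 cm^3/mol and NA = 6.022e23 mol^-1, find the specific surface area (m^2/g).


Number of moles in monolayer = V_m / 22414 = 70.5 / 22414 = 0.00314536
Number of molecules = moles * NA = 0.00314536 * 6.022e23
SA = molecules * sigma / mass
SA = (70.5 / 22414) * 6.022e23 * 0.162e-18 / 0.34
SA = 902.5 m^2/g

902.5


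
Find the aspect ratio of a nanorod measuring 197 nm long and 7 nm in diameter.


Aspect ratio AR = length / diameter
AR = 197 / 7
AR = 28.14

28.14


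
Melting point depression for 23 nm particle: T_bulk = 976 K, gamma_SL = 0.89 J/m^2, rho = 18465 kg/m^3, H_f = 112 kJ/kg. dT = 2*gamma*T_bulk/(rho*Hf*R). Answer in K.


Radius R = 23/2 = 11.5 nm = 1.15e-08 m
Convert H_f = 112 kJ/kg = 112000 J/kg
dT = 2 * gamma_SL * T_bulk / (rho * H_f * R)
dT = 2 * 0.89 * 976 / (18465 * 112000 * 1.15e-08)
dT = 73.0 K

73.0


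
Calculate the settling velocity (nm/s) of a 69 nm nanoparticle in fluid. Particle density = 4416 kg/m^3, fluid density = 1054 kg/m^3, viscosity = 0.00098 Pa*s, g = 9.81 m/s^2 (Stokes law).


Radius R = 69/2 nm = 3.45e-08 m
Density difference = 4416 - 1054 = 3362 kg/m^3
v = 2 * R^2 * (rho_p - rho_f) * g / (9 * eta)
v = 2 * (3.45e-08)^2 * 3362 * 9.81 / (9 * 0.00098)
v = 8.90156e-09 m/s = 8.9016 nm/s

8.9016


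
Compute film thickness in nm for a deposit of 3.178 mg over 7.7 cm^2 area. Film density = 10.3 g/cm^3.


Convert: m = 3.178 mg = 3.1780e-06 kg, A = 7.7 cm^2 = 7.7000e-04 m^2, rho = 10.3 g/cm^3 = 10300 kg/m^3
t = m / (A * rho)
t = 3.1780e-06 / (7.7000e-04 * 10300)
t = 4.0071e-07 m = 400.7 nm

400.7


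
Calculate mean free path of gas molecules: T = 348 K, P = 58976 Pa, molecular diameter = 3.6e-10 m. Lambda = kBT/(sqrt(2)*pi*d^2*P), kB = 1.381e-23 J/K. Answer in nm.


Mean free path: lambda = kB*T / (sqrt(2) * pi * d^2 * P)
lambda = 1.381e-23 * 348 / (sqrt(2) * pi * (3.6e-10)^2 * 58976)
lambda = 1.41523e-07 m
lambda = 141.52 nm

141.52


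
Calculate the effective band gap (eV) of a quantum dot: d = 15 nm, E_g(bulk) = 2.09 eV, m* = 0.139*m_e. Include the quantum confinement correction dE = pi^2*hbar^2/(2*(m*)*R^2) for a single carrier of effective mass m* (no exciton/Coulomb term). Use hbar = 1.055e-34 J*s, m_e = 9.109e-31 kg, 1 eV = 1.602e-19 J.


Radius R = 15/2 nm = 7.5e-09 m
Confinement energy dE = pi^2 * hbar^2 / (2 * m_eff * m_e * R^2)
dE = pi^2 * (1.055e-34)^2 / (2 * 0.139 * 9.109e-31 * (7.5e-09)^2) J, divided by 1.602e-19 J/eV
dE = 0.0481 eV
Total band gap = E_g(bulk) + dE = 2.09 + 0.0481 = 2.1381 eV

2.1381


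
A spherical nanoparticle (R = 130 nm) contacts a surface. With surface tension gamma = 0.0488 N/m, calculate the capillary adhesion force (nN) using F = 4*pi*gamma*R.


Convert radius: R = 130 nm = 1.3e-07 m
F = 4 * pi * gamma * R
F = 4 * pi * 0.0488 * 1.3e-07
F = 7.97211e-08 N = 79.7211 nN

79.7211


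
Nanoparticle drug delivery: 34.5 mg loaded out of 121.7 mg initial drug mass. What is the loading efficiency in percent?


Drug loading efficiency = (drug loaded / drug initial) * 100
DLE = 34.5 / 121.7 * 100
DLE = 0.2835 * 100
DLE = 28.35%

28.35


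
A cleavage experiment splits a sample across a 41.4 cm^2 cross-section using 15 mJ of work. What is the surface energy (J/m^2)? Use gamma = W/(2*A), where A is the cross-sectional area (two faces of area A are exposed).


Convert: A = 41.4 cm^2 = 0.00414 m^2, W = 15 mJ = 0.015 J
Cleaving exposes two faces of area A, so total new surface = 2*A and gamma = W / (2*A)
gamma = 0.015 / (2 * 0.00414)
gamma = 1.812 J/m^2

1.812


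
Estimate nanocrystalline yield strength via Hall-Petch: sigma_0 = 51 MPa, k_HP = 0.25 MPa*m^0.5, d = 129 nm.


d = 129 nm = 1.29e-07 m
sqrt(d) = 0.0003591657
Hall-Petch contribution = k / sqrt(d) = 0.25 / 0.0003591657 = 696.1 MPa
sigma = sigma_0 + k/sqrt(d) = 51 + 696.1 = 747.1 MPa

747.1


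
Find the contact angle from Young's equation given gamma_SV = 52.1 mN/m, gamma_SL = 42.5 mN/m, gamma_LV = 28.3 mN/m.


cos(theta) = (gamma_SV - gamma_SL) / gamma_LV
cos(theta) = (52.1 - 42.5) / 28.3
cos(theta) = 0.339223
theta = arccos(0.339223) = 70.17 degrees

70.17


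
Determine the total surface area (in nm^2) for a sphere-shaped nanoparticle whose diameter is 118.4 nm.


Radius r = 118.4/2 = 59.2 nm
Surface area SA = 4 * pi * r^2
SA = 4 * pi * (59.2)^2
SA = 44040.61 nm^2

44040.61


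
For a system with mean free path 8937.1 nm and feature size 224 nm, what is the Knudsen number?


Knudsen number Kn = lambda / L
Kn = 8937.1 / 224
Kn = 39.8978

39.8978


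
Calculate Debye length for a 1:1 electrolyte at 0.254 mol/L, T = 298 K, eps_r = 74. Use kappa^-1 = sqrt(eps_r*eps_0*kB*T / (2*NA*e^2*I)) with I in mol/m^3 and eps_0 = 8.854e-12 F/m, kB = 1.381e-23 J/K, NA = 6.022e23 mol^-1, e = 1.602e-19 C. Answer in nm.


Ionic strength I = 0.254 * 1^2 * 1000 = 254 mol/m^3
kappa^-1 = sqrt(74 * 8.854e-12 * 1.381e-23 * 298 / (2 * 6.022e23 * (1.602e-19)^2 * 254))
kappa^-1 = 0.586 nm

0.586


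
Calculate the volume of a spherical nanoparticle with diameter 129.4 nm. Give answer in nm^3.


Radius r = 129.4/2 = 64.7 nm
Volume V = (4/3) * pi * r^3
V = (4/3) * pi * (64.7)^3
V = 1134492.04 nm^3

1134492.04


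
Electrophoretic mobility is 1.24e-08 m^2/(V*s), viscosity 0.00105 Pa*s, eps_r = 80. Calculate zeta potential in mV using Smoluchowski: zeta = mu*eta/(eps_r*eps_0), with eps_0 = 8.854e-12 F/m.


Smoluchowski equation: zeta = mu * eta / (eps_r * eps_0)
zeta = 1.24e-08 * 0.00105 / (80 * 8.854e-12)
zeta = 0.018382 V = 18.38 mV

18.38


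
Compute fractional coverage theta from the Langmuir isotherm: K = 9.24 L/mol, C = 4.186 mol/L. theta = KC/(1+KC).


Langmuir isotherm: theta = K*C / (1 + K*C)
K*C = 9.24 * 4.186 = 38.67864
theta = 38.67864 / (1 + 38.67864) = 38.67864 / 39.67864
theta = 0.9748

0.9748


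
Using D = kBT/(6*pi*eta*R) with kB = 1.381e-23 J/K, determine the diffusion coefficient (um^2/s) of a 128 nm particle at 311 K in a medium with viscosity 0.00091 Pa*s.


Radius R = 128/2 = 64 nm = 6.4e-08 m
D = kB*T / (6*pi*eta*R)
D = 1.381e-23 * 311 / (6 * pi * 0.00091 * 6.4e-08)
D = 3.91229e-12 m^2/s = 3.912 um^2/s

3.912


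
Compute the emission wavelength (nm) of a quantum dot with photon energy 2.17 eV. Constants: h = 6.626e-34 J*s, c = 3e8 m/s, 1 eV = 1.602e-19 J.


Convert energy: E = 2.17 eV = 2.17 * 1.602e-19 = 3.47634e-19 J
lambda = h*c / E = 6.626e-34 * 3e8 / 3.47634e-19
lambda = 5.71808e-07 m = 571.8 nm

571.8


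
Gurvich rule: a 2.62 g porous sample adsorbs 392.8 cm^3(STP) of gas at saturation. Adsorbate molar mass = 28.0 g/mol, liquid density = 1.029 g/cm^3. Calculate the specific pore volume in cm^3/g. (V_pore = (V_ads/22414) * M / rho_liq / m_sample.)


Moles adsorbed n = V_ads / 22414 = 392.8 / 22414 = 1.752476e-02 mol
Liquid volume V_liq = n * M / rho_liq = 1.752476e-02 * 28.0 / 1.029 = 0.47686 cm^3
Specific pore volume V_pore = V_liq / m_sample = 0.47686 / 2.62
V_pore = 0.182 cm^3/g

0.182


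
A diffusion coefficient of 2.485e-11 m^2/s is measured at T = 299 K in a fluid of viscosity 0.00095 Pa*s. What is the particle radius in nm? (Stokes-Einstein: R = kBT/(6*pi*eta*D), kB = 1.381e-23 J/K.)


Stokes-Einstein: R = kB*T / (6*pi*eta*D)
R = 1.381e-23 * 299 / (6 * pi * 0.00095 * 2.485e-11)
R = 9.27927e-09 m = 9.28 nm

9.28


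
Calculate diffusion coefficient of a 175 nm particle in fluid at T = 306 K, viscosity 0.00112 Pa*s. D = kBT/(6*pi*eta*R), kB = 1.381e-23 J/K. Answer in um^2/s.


Radius R = 175/2 = 87.5 nm = 8.75e-08 m
D = kB*T / (6*pi*eta*R)
D = 1.381e-23 * 306 / (6 * pi * 0.00112 * 8.75e-08)
D = 2.28764e-12 m^2/s = 2.288 um^2/s

2.288


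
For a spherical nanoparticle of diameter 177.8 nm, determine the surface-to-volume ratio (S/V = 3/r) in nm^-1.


Radius r = 177.8/2 = 88.9 nm
S/V = 3 / r = 3 / 88.9
S/V = 0.0337 nm^-1

0.0337


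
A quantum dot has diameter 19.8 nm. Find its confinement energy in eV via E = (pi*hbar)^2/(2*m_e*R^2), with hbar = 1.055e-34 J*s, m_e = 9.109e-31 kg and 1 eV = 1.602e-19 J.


Radius R = 19.8/2 = 9.9 nm = 9.9e-09 m
E = (pi * 1.055e-34)^2 / (2 * 9.109e-31 * (9.9e-09)^2)
E(J) = 6.15224e-22
E = E(J) / 1.602e-19 = 0.0038 eV

0.0038


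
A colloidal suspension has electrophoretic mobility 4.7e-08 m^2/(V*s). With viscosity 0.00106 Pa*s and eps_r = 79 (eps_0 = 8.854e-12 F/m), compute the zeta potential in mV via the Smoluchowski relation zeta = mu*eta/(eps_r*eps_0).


Smoluchowski equation: zeta = mu * eta / (eps_r * eps_0)
zeta = 4.7e-08 * 0.00106 / (79 * 8.854e-12)
zeta = 0.071226 V = 71.23 mV

71.23


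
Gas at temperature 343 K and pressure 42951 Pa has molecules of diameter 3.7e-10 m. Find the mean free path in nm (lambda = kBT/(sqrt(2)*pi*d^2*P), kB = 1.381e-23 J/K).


Mean free path: lambda = kB*T / (sqrt(2) * pi * d^2 * P)
lambda = 1.381e-23 * 343 / (sqrt(2) * pi * (3.7e-10)^2 * 42951)
lambda = 1.8132e-07 m
lambda = 181.32 nm

181.32


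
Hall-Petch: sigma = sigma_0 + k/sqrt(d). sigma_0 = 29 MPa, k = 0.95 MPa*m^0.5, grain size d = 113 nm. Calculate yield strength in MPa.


d = 113 nm = 1.13e-07 m
sqrt(d) = 0.0003361547
Hall-Petch contribution = k / sqrt(d) = 0.95 / 0.0003361547 = 2826.1 MPa
sigma = sigma_0 + k/sqrt(d) = 29 + 2826.1 = 2855.1 MPa

2855.1


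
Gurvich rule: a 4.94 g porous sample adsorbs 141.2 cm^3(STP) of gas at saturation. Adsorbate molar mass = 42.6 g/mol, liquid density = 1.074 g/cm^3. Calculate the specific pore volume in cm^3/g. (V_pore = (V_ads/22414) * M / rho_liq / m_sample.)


Moles adsorbed n = V_ads / 22414 = 141.2 / 22414 = 6.299634e-03 mol
Liquid volume V_liq = n * M / rho_liq = 6.299634e-03 * 42.6 / 1.074 = 0.24987 cm^3
Specific pore volume V_pore = V_liq / m_sample = 0.24987 / 4.94
V_pore = 0.0506 cm^3/g

0.0506


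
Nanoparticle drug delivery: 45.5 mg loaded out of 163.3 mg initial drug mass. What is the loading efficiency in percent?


Drug loading efficiency = (drug loaded / drug initial) * 100
DLE = 45.5 / 163.3 * 100
DLE = 0.2786 * 100
DLE = 27.86%

27.86


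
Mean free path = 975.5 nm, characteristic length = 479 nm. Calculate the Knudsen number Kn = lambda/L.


Knudsen number Kn = lambda / L
Kn = 975.5 / 479
Kn = 2.0365

2.0365


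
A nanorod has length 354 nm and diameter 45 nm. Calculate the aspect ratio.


Aspect ratio AR = length / diameter
AR = 354 / 45
AR = 7.87

7.87


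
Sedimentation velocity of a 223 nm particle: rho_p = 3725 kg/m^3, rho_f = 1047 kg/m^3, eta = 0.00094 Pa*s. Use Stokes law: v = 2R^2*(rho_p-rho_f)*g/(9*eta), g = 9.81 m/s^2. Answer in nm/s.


Radius R = 223/2 nm = 1.115e-07 m
Density difference = 3725 - 1047 = 2678 kg/m^3
v = 2 * R^2 * (rho_p - rho_f) * g / (9 * eta)
v = 2 * (1.115e-07)^2 * 2678 * 9.81 / (9 * 0.00094)
v = 7.72127e-08 m/s = 77.2127 nm/s

77.2127


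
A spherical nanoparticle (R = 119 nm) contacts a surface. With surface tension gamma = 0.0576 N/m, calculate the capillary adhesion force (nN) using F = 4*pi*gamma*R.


Convert radius: R = 119 nm = 1.19e-07 m
F = 4 * pi * gamma * R
F = 4 * pi * 0.0576 * 1.19e-07
F = 8.61349e-08 N = 86.1349 nN

86.1349


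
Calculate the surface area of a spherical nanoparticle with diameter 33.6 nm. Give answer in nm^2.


Radius r = 33.6/2 = 16.8 nm
Surface area SA = 4 * pi * r^2
SA = 4 * pi * (16.8)^2
SA = 3546.73 nm^2

3546.73


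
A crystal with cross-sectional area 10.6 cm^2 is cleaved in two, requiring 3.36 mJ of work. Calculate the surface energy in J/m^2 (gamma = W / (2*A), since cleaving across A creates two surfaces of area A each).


Convert: A = 10.6 cm^2 = 0.00106 m^2, W = 3.36 mJ = 0.00336 J
Cleaving exposes two faces of area A, so total new surface = 2*A and gamma = W / (2*A)
gamma = 0.00336 / (2 * 0.00106)
gamma = 1.585 J/m^2

1.585


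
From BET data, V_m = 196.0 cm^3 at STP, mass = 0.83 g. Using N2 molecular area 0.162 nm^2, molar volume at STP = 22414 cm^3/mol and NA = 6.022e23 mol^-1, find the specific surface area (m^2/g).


Number of moles in monolayer = V_m / 22414 = 196.0 / 22414 = 0.00874453
Number of molecules = moles * NA = 0.00874453 * 6.022e23
SA = molecules * sigma / mass
SA = (196.0 / 22414) * 6.022e23 * 0.162e-18 / 0.83
SA = 1027.8 m^2/g

1027.8


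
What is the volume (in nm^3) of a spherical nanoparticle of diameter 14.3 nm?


Radius r = 14.3/2 = 7.15 nm
Volume V = (4/3) * pi * r^3
V = (4/3) * pi * (7.15)^3
V = 1531.11 nm^3

1531.11


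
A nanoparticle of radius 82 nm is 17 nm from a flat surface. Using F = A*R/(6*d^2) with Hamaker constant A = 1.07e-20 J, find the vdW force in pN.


Convert to SI: R = 82 nm = 8.2e-08 m, d = 17 nm = 1.7e-08 m
F = A * R / (6 * d^2)
F = 1.07e-20 * 8.2e-08 / (6 * (1.7e-08)^2)
F = 5.05998e-13 N = 0.506 pN

0.506


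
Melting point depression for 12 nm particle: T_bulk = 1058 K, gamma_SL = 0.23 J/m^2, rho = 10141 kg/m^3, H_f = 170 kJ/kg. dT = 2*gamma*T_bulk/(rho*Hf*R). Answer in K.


Radius R = 12/2 = 6 nm = 6e-09 m
Convert H_f = 170 kJ/kg = 170000 J/kg
dT = 2 * gamma_SL * T_bulk / (rho * H_f * R)
dT = 2 * 0.23 * 1058 / (10141 * 170000 * 6e-09)
dT = 47.1 K

47.1


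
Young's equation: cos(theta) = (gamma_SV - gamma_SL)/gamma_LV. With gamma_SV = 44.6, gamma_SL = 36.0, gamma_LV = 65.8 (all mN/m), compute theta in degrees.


cos(theta) = (gamma_SV - gamma_SL) / gamma_LV
cos(theta) = (44.6 - 36.0) / 65.8
cos(theta) = 0.130699
theta = arccos(0.130699) = 82.49 degrees

82.49


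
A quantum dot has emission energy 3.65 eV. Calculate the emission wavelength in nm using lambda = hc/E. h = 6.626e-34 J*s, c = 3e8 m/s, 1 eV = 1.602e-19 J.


Convert energy: E = 3.65 eV = 3.65 * 1.602e-19 = 5.8473e-19 J
lambda = h*c / E = 6.626e-34 * 3e8 / 5.8473e-19
lambda = 3.39952e-07 m = 340.0 nm

340.0


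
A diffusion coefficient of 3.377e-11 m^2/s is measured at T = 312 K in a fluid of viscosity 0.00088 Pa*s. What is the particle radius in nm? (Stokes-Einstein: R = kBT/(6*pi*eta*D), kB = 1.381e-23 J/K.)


Stokes-Einstein: R = kB*T / (6*pi*eta*D)
R = 1.381e-23 * 312 / (6 * pi * 0.00088 * 3.377e-11)
R = 7.6919e-09 m = 7.69 nm

7.69


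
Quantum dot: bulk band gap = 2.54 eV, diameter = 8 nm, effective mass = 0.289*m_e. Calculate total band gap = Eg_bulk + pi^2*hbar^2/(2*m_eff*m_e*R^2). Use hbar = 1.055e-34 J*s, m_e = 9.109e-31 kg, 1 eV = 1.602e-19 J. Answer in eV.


Radius R = 8/2 nm = 4e-09 m
Confinement energy dE = pi^2 * hbar^2 / (2 * m_eff * m_e * R^2)
dE = pi^2 * (1.055e-34)^2 / (2 * 0.289 * 9.109e-31 * (4e-09)^2) J, divided by 1.602e-19 J/eV
dE = 0.0814 eV
Total band gap = E_g(bulk) + dE = 2.54 + 0.0814 = 2.6214 eV

2.6214


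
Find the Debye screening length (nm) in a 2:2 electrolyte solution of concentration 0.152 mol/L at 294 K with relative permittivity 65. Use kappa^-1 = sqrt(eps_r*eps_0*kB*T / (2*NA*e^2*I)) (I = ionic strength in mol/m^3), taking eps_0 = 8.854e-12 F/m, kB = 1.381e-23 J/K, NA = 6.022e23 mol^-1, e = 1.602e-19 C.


Ionic strength I = 0.152 * 2^2 * 1000 = 608 mol/m^3
kappa^-1 = sqrt(65 * 8.854e-12 * 1.381e-23 * 294 / (2 * 6.022e23 * (1.602e-19)^2 * 608))
kappa^-1 = 0.353 nm

0.353


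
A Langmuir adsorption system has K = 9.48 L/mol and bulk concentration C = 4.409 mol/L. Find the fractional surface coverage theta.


Langmuir isotherm: theta = K*C / (1 + K*C)
K*C = 9.48 * 4.409 = 41.79732
theta = 41.79732 / (1 + 41.79732) = 41.79732 / 42.79732
theta = 0.9766

0.9766


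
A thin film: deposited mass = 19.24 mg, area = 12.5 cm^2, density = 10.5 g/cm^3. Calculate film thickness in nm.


Convert: m = 19.24 mg = 1.9240e-05 kg, A = 12.5 cm^2 = 1.2500e-03 m^2, rho = 10.5 g/cm^3 = 10500 kg/m^3
t = m / (A * rho)
t = 1.9240e-05 / (1.2500e-03 * 10500)
t = 1.4659e-06 m = 1465.9 nm

1465.9


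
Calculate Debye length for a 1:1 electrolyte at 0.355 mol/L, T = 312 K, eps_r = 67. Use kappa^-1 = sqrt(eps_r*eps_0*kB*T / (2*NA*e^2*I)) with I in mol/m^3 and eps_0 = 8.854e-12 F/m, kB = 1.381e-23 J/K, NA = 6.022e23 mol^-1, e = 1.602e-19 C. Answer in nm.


Ionic strength I = 0.355 * 1^2 * 1000 = 355 mol/m^3
kappa^-1 = sqrt(67 * 8.854e-12 * 1.381e-23 * 312 / (2 * 6.022e23 * (1.602e-19)^2 * 355))
kappa^-1 = 0.483 nm

0.483


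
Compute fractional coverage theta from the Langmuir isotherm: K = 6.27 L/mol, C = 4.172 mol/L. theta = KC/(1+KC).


Langmuir isotherm: theta = K*C / (1 + K*C)
K*C = 6.27 * 4.172 = 26.15844
theta = 26.15844 / (1 + 26.15844) = 26.15844 / 27.15844
theta = 0.9632

0.9632


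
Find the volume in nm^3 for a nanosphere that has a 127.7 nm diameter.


Radius r = 127.7/2 = 63.85 nm
Volume V = (4/3) * pi * r^3
V = (4/3) * pi * (63.85)^3
V = 1090363.52 nm^3

1090363.52


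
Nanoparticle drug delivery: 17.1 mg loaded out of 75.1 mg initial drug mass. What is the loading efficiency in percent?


Drug loading efficiency = (drug loaded / drug initial) * 100
DLE = 17.1 / 75.1 * 100
DLE = 0.2277 * 100
DLE = 22.77%

22.77


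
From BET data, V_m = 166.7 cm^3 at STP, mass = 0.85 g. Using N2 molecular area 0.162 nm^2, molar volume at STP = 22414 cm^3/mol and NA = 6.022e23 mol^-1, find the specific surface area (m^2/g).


Number of moles in monolayer = V_m / 22414 = 166.7 / 22414 = 0.00743732
Number of molecules = moles * NA = 0.00743732 * 6.022e23
SA = molecules * sigma / mass
SA = (166.7 / 22414) * 6.022e23 * 0.162e-18 / 0.85
SA = 853.6 m^2/g

853.6


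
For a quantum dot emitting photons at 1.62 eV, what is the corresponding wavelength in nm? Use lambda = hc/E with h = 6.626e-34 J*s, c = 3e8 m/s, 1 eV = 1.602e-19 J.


Convert energy: E = 1.62 eV = 1.62 * 1.602e-19 = 2.59524e-19 J
lambda = h*c / E = 6.626e-34 * 3e8 / 2.59524e-19
lambda = 7.65941e-07 m = 765.9 nm

765.9


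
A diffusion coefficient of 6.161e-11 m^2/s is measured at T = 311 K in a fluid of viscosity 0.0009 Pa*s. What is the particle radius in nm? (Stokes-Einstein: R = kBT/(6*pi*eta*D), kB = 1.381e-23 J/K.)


Stokes-Einstein: R = kB*T / (6*pi*eta*D)
R = 1.381e-23 * 311 / (6 * pi * 0.0009 * 6.161e-11)
R = 4.10922e-09 m = 4.11 nm

4.11


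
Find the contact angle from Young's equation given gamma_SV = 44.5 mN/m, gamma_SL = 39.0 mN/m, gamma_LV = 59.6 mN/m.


cos(theta) = (gamma_SV - gamma_SL) / gamma_LV
cos(theta) = (44.5 - 39.0) / 59.6
cos(theta) = 0.092282
theta = arccos(0.092282) = 84.71 degrees

84.71


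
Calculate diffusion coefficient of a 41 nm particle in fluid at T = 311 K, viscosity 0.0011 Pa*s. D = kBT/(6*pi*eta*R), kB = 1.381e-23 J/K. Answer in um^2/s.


Radius R = 41/2 = 20.5 nm = 2.05e-08 m
D = kB*T / (6*pi*eta*R)
D = 1.381e-23 * 311 / (6 * pi * 0.0011 * 2.05e-08)
D = 1.01043e-11 m^2/s = 10.104 um^2/s

10.104


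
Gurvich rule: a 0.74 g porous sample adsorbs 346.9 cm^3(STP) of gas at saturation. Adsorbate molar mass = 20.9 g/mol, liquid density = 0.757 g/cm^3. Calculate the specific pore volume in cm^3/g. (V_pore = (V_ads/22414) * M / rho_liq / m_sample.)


Moles adsorbed n = V_ads / 22414 = 346.9 / 22414 = 1.547693e-02 mol
Liquid volume V_liq = n * M / rho_liq = 1.547693e-02 * 20.9 / 0.757 = 0.42730 cm^3
Specific pore volume V_pore = V_liq / m_sample = 0.42730 / 0.74
V_pore = 0.5774 cm^3/g

0.5774


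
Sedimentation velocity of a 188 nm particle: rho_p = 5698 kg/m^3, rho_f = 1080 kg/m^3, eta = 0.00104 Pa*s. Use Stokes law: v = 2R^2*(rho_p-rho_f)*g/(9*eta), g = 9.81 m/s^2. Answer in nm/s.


Radius R = 188/2 nm = 9.4e-08 m
Density difference = 5698 - 1080 = 4618 kg/m^3
v = 2 * R^2 * (rho_p - rho_f) * g / (9 * eta)
v = 2 * (9.4e-08)^2 * 4618 * 9.81 / (9 * 0.00104)
v = 8.55328e-08 m/s = 85.5328 nm/s

85.5328


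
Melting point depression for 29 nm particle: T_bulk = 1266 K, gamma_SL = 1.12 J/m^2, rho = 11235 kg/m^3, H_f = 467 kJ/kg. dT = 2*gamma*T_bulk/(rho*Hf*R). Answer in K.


Radius R = 29/2 = 14.5 nm = 1.45e-08 m
Convert H_f = 467 kJ/kg = 467000 J/kg
dT = 2 * gamma_SL * T_bulk / (rho * H_f * R)
dT = 2 * 1.12 * 1266 / (11235 * 467000 * 1.45e-08)
dT = 37.3 K

37.3


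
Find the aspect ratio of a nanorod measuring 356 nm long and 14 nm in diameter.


Aspect ratio AR = length / diameter
AR = 356 / 14
AR = 25.43

25.43


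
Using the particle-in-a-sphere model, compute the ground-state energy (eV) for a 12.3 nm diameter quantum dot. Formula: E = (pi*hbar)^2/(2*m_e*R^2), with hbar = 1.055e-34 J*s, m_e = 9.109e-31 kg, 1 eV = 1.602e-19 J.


Radius R = 12.3/2 = 6.15 nm = 6.15e-09 m
E = (pi * 1.055e-34)^2 / (2 * 9.109e-31 * (6.15e-09)^2)
E(J) = 1.59424e-21
E = E(J) / 1.602e-19 = 0.01 eV

0.01


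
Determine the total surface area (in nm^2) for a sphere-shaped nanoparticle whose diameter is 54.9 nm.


Radius r = 54.9/2 = 27.45 nm
Surface area SA = 4 * pi * r^2
SA = 4 * pi * (27.45)^2
SA = 9468.79 nm^2

9468.79


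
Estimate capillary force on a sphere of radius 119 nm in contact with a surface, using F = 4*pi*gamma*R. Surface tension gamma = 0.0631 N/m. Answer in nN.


Convert radius: R = 119 nm = 1.19e-07 m
F = 4 * pi * gamma * R
F = 4 * pi * 0.0631 * 1.19e-07
F = 9.43596e-08 N = 94.3596 nN

94.3596


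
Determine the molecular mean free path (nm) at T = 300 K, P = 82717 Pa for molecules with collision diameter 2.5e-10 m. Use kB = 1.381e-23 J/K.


Mean free path: lambda = kB*T / (sqrt(2) * pi * d^2 * P)
lambda = 1.381e-23 * 300 / (sqrt(2) * pi * (2.5e-10)^2 * 82717)
lambda = 1.80375e-07 m
lambda = 180.37 nm

180.37


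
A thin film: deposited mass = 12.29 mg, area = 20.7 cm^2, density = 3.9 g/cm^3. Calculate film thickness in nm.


Convert: m = 12.29 mg = 1.2290e-05 kg, A = 20.7 cm^2 = 2.0700e-03 m^2, rho = 3.9 g/cm^3 = 3900 kg/m^3
t = m / (A * rho)
t = 1.2290e-05 / (2.0700e-03 * 3900)
t = 1.5224e-06 m = 1522.4 nm

1522.4


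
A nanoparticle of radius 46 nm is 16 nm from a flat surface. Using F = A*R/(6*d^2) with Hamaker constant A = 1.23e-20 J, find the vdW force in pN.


Convert to SI: R = 46 nm = 4.6e-08 m, d = 16 nm = 1.6e-08 m
F = A * R / (6 * d^2)
F = 1.23e-20 * 4.6e-08 / (6 * (1.6e-08)^2)
F = 3.68359e-13 N = 0.368 pN

0.368


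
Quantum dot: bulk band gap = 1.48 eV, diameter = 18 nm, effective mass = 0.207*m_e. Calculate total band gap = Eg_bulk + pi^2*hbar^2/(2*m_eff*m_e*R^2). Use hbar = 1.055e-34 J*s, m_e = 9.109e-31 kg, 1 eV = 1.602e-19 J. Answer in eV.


Radius R = 18/2 nm = 9e-09 m
Confinement energy dE = pi^2 * hbar^2 / (2 * m_eff * m_e * R^2)
dE = pi^2 * (1.055e-34)^2 / (2 * 0.207 * 9.109e-31 * (9e-09)^2) J, divided by 1.602e-19 J/eV
dE = 0.0224 eV
Total band gap = E_g(bulk) + dE = 1.48 + 0.0224 = 1.5024 eV

1.5024


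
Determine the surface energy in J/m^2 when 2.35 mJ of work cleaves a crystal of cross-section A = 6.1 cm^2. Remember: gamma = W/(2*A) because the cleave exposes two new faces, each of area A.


Convert: A = 6.1 cm^2 = 0.00061 m^2, W = 2.35 mJ = 0.00235 J
Cleaving exposes two faces of area A, so total new surface = 2*A and gamma = W / (2*A)
gamma = 0.00235 / (2 * 0.00061)
gamma = 1.926 J/m^2

1.926


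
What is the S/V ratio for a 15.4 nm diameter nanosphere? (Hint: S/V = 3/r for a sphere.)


Radius r = 15.4/2 = 7.7 nm
S/V = 3 / r = 3 / 7.7
S/V = 0.3896 nm^-1

0.3896


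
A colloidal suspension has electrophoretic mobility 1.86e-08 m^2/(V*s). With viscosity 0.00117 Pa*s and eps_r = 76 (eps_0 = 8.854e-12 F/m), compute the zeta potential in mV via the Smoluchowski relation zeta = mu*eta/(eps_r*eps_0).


Smoluchowski equation: zeta = mu * eta / (eps_r * eps_0)
zeta = 1.86e-08 * 0.00117 / (76 * 8.854e-12)
zeta = 0.03234 V = 32.34 mV

32.34


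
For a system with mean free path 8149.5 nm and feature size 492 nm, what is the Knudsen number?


Knudsen number Kn = lambda / L
Kn = 8149.5 / 492
Kn = 16.564

16.564


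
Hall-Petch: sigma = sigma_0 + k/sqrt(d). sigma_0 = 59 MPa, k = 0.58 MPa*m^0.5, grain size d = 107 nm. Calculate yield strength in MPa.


d = 107 nm = 1.07e-07 m
sqrt(d) = 0.0003271085
Hall-Petch contribution = k / sqrt(d) = 0.58 / 0.0003271085 = 1773.1 MPa
sigma = sigma_0 + k/sqrt(d) = 59 + 1773.1 = 1832.1 MPa

1832.1


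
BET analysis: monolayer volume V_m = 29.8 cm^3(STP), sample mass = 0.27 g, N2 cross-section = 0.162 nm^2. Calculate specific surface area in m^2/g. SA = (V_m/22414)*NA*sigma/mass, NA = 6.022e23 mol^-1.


Number of moles in monolayer = V_m / 22414 = 29.8 / 22414 = 0.00132953
Number of molecules = moles * NA = 0.00132953 * 6.022e23
SA = molecules * sigma / mass
SA = (29.8 / 22414) * 6.022e23 * 0.162e-18 / 0.27
SA = 480.4 m^2/g

480.4


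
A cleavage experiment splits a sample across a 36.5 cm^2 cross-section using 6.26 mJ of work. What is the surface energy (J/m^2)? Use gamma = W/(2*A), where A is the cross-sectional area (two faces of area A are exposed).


Convert: A = 36.5 cm^2 = 0.00365 m^2, W = 6.26 mJ = 0.00626 J
Cleaving exposes two faces of area A, so total new surface = 2*A and gamma = W / (2*A)
gamma = 0.00626 / (2 * 0.00365)
gamma = 0.858 J/m^2

0.858


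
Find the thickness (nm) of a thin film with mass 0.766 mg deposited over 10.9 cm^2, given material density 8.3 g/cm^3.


Convert: m = 0.766 mg = 7.6600e-07 kg, A = 10.9 cm^2 = 1.0900e-03 m^2, rho = 8.3 g/cm^3 = 8300 kg/m^3
t = m / (A * rho)
t = 7.6600e-07 / (1.0900e-03 * 8300)
t = 8.4669e-08 m = 84.7 nm

84.7


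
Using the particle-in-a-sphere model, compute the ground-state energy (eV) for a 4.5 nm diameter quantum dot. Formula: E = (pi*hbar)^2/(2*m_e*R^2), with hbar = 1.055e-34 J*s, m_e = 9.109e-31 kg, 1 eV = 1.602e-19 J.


Radius R = 4.5/2 = 2.25 nm = 2.25e-09 m
E = (pi * 1.055e-34)^2 / (2 * 9.109e-31 * (2.25e-09)^2)
E(J) = 1.19107e-20
E = E(J) / 1.602e-19 = 0.0743 eV

0.0743


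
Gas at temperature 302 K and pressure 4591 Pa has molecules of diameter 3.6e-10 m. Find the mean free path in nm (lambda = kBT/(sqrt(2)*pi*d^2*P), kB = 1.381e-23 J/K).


Mean free path: lambda = kB*T / (sqrt(2) * pi * d^2 * P)
lambda = 1.381e-23 * 302 / (sqrt(2) * pi * (3.6e-10)^2 * 4591)
lambda = 1.5777e-06 m
lambda = 1577.7 nm

1577.7


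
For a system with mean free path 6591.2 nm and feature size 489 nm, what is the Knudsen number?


Knudsen number Kn = lambda / L
Kn = 6591.2 / 489
Kn = 13.4789

13.4789


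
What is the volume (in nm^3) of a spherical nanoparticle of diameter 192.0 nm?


Radius r = 192.0/2 = 96 nm
Volume V = (4/3) * pi * r^3
V = (4/3) * pi * (96)^3
V = 3705973.49 nm^3

3705973.49


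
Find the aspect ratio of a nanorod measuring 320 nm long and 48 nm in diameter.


Aspect ratio AR = length / diameter
AR = 320 / 48
AR = 6.67

6.67


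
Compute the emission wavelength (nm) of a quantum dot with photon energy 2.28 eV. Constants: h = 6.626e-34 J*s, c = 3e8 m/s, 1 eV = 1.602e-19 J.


Convert energy: E = 2.28 eV = 2.28 * 1.602e-19 = 3.65256e-19 J
lambda = h*c / E = 6.626e-34 * 3e8 / 3.65256e-19
lambda = 5.44221e-07 m = 544.2 nm

544.2


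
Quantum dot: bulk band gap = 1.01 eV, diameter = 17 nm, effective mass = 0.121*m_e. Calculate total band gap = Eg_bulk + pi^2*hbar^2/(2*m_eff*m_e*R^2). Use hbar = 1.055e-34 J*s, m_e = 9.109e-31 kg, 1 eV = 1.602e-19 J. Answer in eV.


Radius R = 17/2 nm = 8.5e-09 m
Confinement energy dE = pi^2 * hbar^2 / (2 * m_eff * m_e * R^2)
dE = pi^2 * (1.055e-34)^2 / (2 * 0.121 * 9.109e-31 * (8.5e-09)^2) J, divided by 1.602e-19 J/eV
dE = 0.0431 eV
Total band gap = E_g(bulk) + dE = 1.01 + 0.0431 = 1.0531 eV

1.0531
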